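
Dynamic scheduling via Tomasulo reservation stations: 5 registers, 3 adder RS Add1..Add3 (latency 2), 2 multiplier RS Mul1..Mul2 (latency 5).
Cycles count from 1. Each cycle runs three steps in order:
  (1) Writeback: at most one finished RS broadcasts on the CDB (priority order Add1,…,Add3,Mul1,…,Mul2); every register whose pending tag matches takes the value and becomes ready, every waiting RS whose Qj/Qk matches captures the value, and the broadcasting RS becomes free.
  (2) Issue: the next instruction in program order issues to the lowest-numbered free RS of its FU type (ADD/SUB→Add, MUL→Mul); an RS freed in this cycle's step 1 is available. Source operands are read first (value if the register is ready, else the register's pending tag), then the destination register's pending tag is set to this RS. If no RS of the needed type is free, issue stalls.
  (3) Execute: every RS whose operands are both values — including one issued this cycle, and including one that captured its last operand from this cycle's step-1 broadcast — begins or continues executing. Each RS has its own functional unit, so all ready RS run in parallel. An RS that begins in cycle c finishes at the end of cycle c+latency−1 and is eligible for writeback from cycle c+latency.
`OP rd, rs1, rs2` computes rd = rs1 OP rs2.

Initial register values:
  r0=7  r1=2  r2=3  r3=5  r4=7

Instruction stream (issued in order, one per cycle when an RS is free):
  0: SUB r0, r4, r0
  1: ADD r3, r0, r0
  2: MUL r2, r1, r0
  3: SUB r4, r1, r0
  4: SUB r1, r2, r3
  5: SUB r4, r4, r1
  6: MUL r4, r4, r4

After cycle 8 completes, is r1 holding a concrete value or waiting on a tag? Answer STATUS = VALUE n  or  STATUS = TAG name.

c1: issue SUB r0<-Add1 | r0:Add1,r1:2,r2:3,r3:5,r4:7
c2: issue ADD r3<-Add2 | r0:Add1,r1:2,r2:3,r3:Add2,r4:7
c3: CDB Add1=0; issue MUL r2<-Mul1 | r0:0,r1:2,r2:Mul1,r3:Add2,r4:7
c4: issue SUB r4<-Add1 | r0:0,r1:2,r2:Mul1,r3:Add2,r4:Add1
c5: CDB Add2=0; issue SUB r1<-Add2 | r0:0,r1:Add2,r2:Mul1,r3:0,r4:Add1
c6: CDB Add1=2; issue SUB r4<-Add1 | r0:0,r1:Add2,r2:Mul1,r3:0,r4:Add1
c7: issue MUL r4<-Mul2 | r0:0,r1:Add2,r2:Mul1,r3:0,r4:Mul2
c8: CDB Mul1=0 | r0:0,r1:Add2,r2:0,r3:0,r4:Mul2

STATUS = TAG Add2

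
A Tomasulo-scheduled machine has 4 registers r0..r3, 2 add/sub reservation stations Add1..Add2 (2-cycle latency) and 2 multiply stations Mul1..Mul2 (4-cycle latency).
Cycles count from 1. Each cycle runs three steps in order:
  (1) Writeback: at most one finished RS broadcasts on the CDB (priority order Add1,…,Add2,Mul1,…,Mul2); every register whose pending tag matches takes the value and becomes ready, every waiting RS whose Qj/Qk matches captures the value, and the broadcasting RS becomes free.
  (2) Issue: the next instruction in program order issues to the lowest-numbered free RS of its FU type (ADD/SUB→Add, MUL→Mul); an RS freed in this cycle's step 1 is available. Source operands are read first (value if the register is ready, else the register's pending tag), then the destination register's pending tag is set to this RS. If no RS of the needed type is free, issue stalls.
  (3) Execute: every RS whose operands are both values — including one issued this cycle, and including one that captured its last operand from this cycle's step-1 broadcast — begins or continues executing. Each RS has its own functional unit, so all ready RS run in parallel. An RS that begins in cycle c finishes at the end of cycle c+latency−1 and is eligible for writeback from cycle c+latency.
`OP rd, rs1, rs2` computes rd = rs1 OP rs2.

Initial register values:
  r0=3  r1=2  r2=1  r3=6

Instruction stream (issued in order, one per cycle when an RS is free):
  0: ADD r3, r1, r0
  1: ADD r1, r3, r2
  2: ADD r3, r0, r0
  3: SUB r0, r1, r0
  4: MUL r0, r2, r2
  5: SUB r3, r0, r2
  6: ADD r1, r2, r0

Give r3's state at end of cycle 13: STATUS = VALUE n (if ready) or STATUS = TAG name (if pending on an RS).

STATUS = VALUE 0

cycle 1: issue ADD r3<-Add1 // r0:3,r1:2,r2:1,r3:Add1
cycle 2: issue ADD r1<-Add2 // r0:3,r1:Add2,r2:1,r3:Add1
cycle 3: CDB Add1=5; issue ADD r3<-Add1 // r0:3,r1:Add2,r2:1,r3:Add1
cycle 4: stall // r0:3,r1:Add2,r2:1,r3:Add1
cycle 5: CDB Add1=6; issue SUB r0<-Add1 // r0:Add1,r1:Add2,r2:1,r3:6
cycle 6: CDB Add2=6; issue MUL r0<-Mul1 // r0:Mul1,r1:6,r2:1,r3:6
cycle 7: issue SUB r3<-Add2 // r0:Mul1,r1:6,r2:1,r3:Add2
cycle 8: CDB Add1=3; issue ADD r1<-Add1 // r0:Mul1,r1:Add1,r2:1,r3:Add2
cycle 9: - // r0:Mul1,r1:Add1,r2:1,r3:Add2
cycle 10: CDB Mul1=1 // r0:1,r1:Add1,r2:1,r3:Add2
cycle 11: - // r0:1,r1:Add1,r2:1,r3:Add2
cycle 12: CDB Add1=2 // r0:1,r1:2,r2:1,r3:Add2
cycle 13: CDB Add2=0 // r0:1,r1:2,r2:1,r3:0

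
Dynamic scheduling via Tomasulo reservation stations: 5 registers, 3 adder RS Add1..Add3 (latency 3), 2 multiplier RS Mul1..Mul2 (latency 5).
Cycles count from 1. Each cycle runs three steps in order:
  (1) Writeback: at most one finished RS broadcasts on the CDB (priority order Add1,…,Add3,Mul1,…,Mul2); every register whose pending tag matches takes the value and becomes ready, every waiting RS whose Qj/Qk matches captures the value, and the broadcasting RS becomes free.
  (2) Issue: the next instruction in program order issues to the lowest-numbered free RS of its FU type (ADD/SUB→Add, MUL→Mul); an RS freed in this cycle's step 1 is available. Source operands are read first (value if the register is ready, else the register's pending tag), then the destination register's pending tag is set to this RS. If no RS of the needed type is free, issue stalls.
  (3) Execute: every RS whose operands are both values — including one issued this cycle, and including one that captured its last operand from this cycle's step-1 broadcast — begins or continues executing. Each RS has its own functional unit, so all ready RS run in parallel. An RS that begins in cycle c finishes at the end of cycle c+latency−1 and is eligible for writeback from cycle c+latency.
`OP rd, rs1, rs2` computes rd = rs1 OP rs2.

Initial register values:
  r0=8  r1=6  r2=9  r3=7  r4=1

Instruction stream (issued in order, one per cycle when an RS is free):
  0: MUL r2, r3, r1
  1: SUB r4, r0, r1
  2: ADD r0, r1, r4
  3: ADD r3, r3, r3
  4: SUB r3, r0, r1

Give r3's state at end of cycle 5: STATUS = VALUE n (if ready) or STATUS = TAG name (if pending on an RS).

STATUS = TAG Add1

c1: issue MUL r2<-Mul1 | r0:8,r1:6,r2:Mul1,r3:7,r4:1
c2: issue SUB r4<-Add1 | r0:8,r1:6,r2:Mul1,r3:7,r4:Add1
c3: issue ADD r0<-Add2 | r0:Add2,r1:6,r2:Mul1,r3:7,r4:Add1
c4: issue ADD r3<-Add3 | r0:Add2,r1:6,r2:Mul1,r3:Add3,r4:Add1
c5: CDB Add1=2; issue SUB r3<-Add1 | r0:Add2,r1:6,r2:Mul1,r3:Add1,r4:2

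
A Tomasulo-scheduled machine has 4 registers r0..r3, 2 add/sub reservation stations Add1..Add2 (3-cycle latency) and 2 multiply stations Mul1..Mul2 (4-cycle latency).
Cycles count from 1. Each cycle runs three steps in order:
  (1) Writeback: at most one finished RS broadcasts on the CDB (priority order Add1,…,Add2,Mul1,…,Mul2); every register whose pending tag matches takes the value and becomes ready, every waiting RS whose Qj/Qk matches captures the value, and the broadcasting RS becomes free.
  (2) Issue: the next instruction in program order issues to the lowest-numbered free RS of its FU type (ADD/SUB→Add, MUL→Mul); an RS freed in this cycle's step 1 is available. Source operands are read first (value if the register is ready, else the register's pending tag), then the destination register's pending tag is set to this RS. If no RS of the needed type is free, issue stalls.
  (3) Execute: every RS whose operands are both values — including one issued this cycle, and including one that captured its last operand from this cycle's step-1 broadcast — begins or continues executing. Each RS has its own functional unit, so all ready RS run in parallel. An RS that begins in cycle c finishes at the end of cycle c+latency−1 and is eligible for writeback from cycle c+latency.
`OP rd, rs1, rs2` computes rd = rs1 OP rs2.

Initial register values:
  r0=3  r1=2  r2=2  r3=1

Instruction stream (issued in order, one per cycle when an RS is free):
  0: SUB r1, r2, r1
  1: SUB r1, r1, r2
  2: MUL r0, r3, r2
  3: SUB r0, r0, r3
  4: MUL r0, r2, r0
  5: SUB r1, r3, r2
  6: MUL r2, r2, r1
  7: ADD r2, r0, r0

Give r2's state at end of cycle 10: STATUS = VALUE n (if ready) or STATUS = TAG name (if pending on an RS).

c1: issue SUB r1<-Add1 | r0:3,r1:Add1,r2:2,r3:1
c2: issue SUB r1<-Add2 | r0:3,r1:Add2,r2:2,r3:1
c3: issue MUL r0<-Mul1 | r0:Mul1,r1:Add2,r2:2,r3:1
c4: CDB Add1=0; issue SUB r0<-Add1 | r0:Add1,r1:Add2,r2:2,r3:1
c5: issue MUL r0<-Mul2 | r0:Mul2,r1:Add2,r2:2,r3:1
c6: stall | r0:Mul2,r1:Add2,r2:2,r3:1
c7: CDB Add2=-2; issue SUB r1<-Add2 | r0:Mul2,r1:Add2,r2:2,r3:1
c8: CDB Mul1=2; issue MUL r2<-Mul1 | r0:Mul2,r1:Add2,r2:Mul1,r3:1
c9: stall | r0:Mul2,r1:Add2,r2:Mul1,r3:1
c10: CDB Add2=-1; issue ADD r2<-Add2 | r0:Mul2,r1:-1,r2:Add2,r3:1

STATUS = TAG Add2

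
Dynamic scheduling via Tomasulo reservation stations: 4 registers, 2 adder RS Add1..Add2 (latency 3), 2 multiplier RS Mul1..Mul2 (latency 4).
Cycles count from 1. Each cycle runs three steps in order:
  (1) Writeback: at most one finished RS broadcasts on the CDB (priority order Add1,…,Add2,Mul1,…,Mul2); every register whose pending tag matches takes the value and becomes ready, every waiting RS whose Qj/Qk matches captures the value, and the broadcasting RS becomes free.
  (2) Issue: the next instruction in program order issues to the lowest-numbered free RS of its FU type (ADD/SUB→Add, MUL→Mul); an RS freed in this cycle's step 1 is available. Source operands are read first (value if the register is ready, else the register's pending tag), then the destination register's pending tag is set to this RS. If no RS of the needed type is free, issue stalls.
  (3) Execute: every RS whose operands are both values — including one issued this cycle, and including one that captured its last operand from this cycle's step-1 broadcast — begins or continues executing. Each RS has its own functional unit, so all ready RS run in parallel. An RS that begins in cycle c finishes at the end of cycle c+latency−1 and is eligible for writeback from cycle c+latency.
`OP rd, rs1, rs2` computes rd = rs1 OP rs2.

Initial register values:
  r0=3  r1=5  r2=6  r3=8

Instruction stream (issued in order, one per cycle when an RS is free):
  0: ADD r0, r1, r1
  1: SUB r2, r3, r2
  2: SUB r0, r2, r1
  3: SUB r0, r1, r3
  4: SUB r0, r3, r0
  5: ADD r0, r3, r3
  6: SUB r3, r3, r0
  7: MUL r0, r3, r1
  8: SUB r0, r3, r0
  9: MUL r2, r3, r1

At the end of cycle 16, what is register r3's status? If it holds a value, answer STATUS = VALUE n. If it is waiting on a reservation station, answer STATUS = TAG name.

cycle 1: issue ADD r0<-Add1 // r0:Add1,r1:5,r2:6,r3:8
cycle 2: issue SUB r2<-Add2 // r0:Add1,r1:5,r2:Add2,r3:8
cycle 3: stall // r0:Add1,r1:5,r2:Add2,r3:8
cycle 4: CDB Add1=10; issue SUB r0<-Add1 // r0:Add1,r1:5,r2:Add2,r3:8
cycle 5: CDB Add2=2; issue SUB r0<-Add2 // r0:Add2,r1:5,r2:2,r3:8
cycle 6: stall // r0:Add2,r1:5,r2:2,r3:8
cycle 7: stall // r0:Add2,r1:5,r2:2,r3:8
cycle 8: CDB Add1=-3; issue SUB r0<-Add1 // r0:Add1,r1:5,r2:2,r3:8
cycle 9: CDB Add2=-3; issue ADD r0<-Add2 // r0:Add2,r1:5,r2:2,r3:8
cycle 10: stall // r0:Add2,r1:5,r2:2,r3:8
cycle 11: stall // r0:Add2,r1:5,r2:2,r3:8
cycle 12: CDB Add1=11; issue SUB r3<-Add1 // r0:Add2,r1:5,r2:2,r3:Add1
cycle 13: CDB Add2=16; issue MUL r0<-Mul1 // r0:Mul1,r1:5,r2:2,r3:Add1
cycle 14: issue SUB r0<-Add2 // r0:Add2,r1:5,r2:2,r3:Add1
cycle 15: issue MUL r2<-Mul2 // r0:Add2,r1:5,r2:Mul2,r3:Add1
cycle 16: CDB Add1=-8 // r0:Add2,r1:5,r2:Mul2,r3:-8

STATUS = VALUE -8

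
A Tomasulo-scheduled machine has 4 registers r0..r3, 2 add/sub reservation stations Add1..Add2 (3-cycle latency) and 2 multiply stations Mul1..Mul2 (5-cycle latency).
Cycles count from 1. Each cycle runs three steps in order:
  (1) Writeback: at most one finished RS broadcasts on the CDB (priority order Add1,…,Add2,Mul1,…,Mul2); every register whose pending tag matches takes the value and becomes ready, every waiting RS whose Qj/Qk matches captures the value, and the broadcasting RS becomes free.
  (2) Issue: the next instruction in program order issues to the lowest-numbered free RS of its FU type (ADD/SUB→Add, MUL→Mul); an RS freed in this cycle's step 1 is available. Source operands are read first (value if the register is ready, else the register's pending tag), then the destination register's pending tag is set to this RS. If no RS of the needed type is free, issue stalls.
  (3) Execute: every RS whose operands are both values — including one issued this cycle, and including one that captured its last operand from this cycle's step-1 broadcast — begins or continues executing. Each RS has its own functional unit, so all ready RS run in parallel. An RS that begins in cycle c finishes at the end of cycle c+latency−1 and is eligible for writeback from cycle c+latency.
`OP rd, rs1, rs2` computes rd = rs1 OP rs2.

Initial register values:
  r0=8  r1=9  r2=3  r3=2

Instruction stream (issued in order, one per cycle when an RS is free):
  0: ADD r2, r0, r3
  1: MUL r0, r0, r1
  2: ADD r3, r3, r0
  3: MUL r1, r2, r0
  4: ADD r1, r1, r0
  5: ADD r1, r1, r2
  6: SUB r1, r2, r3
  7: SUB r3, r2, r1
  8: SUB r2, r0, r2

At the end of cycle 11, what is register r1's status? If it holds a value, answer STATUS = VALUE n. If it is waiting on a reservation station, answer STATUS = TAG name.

STATUS = TAG Add2

  c1: issue ADD r2<-Add1  regs: r0:8,r1:9,r2:Add1,r3:2
  c2: issue MUL r0<-Mul1  regs: r0:Mul1,r1:9,r2:Add1,r3:2
  c3: issue ADD r3<-Add2  regs: r0:Mul1,r1:9,r2:Add1,r3:Add2
  c4: CDB Add1=10; issue MUL r1<-Mul2  regs: r0:Mul1,r1:Mul2,r2:10,r3:Add2
  c5: issue ADD r1<-Add1  regs: r0:Mul1,r1:Add1,r2:10,r3:Add2
  c6: stall  regs: r0:Mul1,r1:Add1,r2:10,r3:Add2
  c7: CDB Mul1=72; stall  regs: r0:72,r1:Add1,r2:10,r3:Add2
  c8: stall  regs: r0:72,r1:Add1,r2:10,r3:Add2
  c9: stall  regs: r0:72,r1:Add1,r2:10,r3:Add2
  c10: CDB Add2=74; issue ADD r1<-Add2  regs: r0:72,r1:Add2,r2:10,r3:74
  c11: stall  regs: r0:72,r1:Add2,r2:10,r3:74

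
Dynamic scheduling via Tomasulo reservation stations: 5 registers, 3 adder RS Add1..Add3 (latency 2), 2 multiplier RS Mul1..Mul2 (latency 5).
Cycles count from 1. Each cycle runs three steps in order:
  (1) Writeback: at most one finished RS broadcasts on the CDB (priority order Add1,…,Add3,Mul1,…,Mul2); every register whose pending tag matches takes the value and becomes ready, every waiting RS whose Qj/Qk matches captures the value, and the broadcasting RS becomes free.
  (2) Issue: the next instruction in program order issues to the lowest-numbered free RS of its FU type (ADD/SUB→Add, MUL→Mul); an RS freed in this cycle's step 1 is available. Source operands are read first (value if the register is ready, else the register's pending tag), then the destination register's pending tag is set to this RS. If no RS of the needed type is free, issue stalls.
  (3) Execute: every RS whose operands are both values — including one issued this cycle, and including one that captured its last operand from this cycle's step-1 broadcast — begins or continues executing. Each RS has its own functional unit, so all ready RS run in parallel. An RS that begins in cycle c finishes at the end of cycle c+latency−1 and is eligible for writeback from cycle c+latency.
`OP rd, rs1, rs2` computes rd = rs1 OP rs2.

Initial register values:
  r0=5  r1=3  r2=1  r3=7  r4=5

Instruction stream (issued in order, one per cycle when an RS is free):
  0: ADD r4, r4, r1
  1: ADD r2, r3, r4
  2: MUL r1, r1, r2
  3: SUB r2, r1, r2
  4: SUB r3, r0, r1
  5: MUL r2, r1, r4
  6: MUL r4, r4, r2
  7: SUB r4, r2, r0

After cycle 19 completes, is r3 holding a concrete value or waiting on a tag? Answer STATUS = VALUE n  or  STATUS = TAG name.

STATUS = VALUE -40

  c1: issue ADD r4<-Add1  regs: r0:5,r1:3,r2:1,r3:7,r4:Add1
  c2: issue ADD r2<-Add2  regs: r0:5,r1:3,r2:Add2,r3:7,r4:Add1
  c3: CDB Add1=8; issue MUL r1<-Mul1  regs: r0:5,r1:Mul1,r2:Add2,r3:7,r4:8
  c4: issue SUB r2<-Add1  regs: r0:5,r1:Mul1,r2:Add1,r3:7,r4:8
  c5: CDB Add2=15; issue SUB r3<-Add2  regs: r0:5,r1:Mul1,r2:Add1,r3:Add2,r4:8
  c6: issue MUL r2<-Mul2  regs: r0:5,r1:Mul1,r2:Mul2,r3:Add2,r4:8
  c7: stall  regs: r0:5,r1:Mul1,r2:Mul2,r3:Add2,r4:8
  c8: stall  regs: r0:5,r1:Mul1,r2:Mul2,r3:Add2,r4:8
  c9: stall  regs: r0:5,r1:Mul1,r2:Mul2,r3:Add2,r4:8
  c10: CDB Mul1=45; issue MUL r4<-Mul1  regs: r0:5,r1:45,r2:Mul2,r3:Add2,r4:Mul1
  c11: issue SUB r4<-Add3  regs: r0:5,r1:45,r2:Mul2,r3:Add2,r4:Add3
  c12: CDB Add1=30  regs: r0:5,r1:45,r2:Mul2,r3:Add2,r4:Add3
  c13: CDB Add2=-40  regs: r0:5,r1:45,r2:Mul2,r3:-40,r4:Add3
  c14: -  regs: r0:5,r1:45,r2:Mul2,r3:-40,r4:Add3
  c15: CDB Mul2=360  regs: r0:5,r1:45,r2:360,r3:-40,r4:Add3
  c16: -  regs: r0:5,r1:45,r2:360,r3:-40,r4:Add3
  c17: CDB Add3=355  regs: r0:5,r1:45,r2:360,r3:-40,r4:355
  c18: -  regs: r0:5,r1:45,r2:360,r3:-40,r4:355
  c19: -  regs: r0:5,r1:45,r2:360,r3:-40,r4:355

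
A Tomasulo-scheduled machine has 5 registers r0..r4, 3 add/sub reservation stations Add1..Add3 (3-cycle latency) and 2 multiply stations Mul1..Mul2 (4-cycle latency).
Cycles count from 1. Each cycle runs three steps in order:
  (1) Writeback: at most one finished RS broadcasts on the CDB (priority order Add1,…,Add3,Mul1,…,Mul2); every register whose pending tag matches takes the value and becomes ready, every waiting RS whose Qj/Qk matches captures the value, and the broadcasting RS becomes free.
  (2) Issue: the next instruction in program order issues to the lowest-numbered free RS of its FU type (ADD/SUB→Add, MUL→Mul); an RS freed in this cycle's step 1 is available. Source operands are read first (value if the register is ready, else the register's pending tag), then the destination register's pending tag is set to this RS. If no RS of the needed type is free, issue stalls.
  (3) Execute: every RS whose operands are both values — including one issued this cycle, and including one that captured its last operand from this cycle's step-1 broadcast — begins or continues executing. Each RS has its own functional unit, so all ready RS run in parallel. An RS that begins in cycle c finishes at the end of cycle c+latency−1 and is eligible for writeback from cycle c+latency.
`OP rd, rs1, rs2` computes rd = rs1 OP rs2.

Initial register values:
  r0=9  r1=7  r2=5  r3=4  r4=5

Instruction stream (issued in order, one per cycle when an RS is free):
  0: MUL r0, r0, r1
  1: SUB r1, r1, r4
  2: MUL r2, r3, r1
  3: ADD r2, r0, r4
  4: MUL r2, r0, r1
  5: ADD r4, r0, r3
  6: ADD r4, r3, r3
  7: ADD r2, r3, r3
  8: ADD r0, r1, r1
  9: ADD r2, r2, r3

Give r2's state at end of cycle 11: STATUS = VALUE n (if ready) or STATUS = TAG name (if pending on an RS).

STATUS = TAG Add3

c1: issue MUL r0<-Mul1 | r0:Mul1,r1:7,r2:5,r3:4,r4:5
c2: issue SUB r1<-Add1 | r0:Mul1,r1:Add1,r2:5,r3:4,r4:5
c3: issue MUL r2<-Mul2 | r0:Mul1,r1:Add1,r2:Mul2,r3:4,r4:5
c4: issue ADD r2<-Add2 | r0:Mul1,r1:Add1,r2:Add2,r3:4,r4:5
c5: CDB Add1=2; stall | r0:Mul1,r1:2,r2:Add2,r3:4,r4:5
c6: CDB Mul1=63; issue MUL r2<-Mul1 | r0:63,r1:2,r2:Mul1,r3:4,r4:5
c7: issue ADD r4<-Add1 | r0:63,r1:2,r2:Mul1,r3:4,r4:Add1
c8: issue ADD r4<-Add3 | r0:63,r1:2,r2:Mul1,r3:4,r4:Add3
c9: CDB Add2=68; issue ADD r2<-Add2 | r0:63,r1:2,r2:Add2,r3:4,r4:Add3
c10: CDB Add1=67; issue ADD r0<-Add1 | r0:Add1,r1:2,r2:Add2,r3:4,r4:Add3
c11: CDB Add3=8; issue ADD r2<-Add3 | r0:Add1,r1:2,r2:Add3,r3:4,r4:8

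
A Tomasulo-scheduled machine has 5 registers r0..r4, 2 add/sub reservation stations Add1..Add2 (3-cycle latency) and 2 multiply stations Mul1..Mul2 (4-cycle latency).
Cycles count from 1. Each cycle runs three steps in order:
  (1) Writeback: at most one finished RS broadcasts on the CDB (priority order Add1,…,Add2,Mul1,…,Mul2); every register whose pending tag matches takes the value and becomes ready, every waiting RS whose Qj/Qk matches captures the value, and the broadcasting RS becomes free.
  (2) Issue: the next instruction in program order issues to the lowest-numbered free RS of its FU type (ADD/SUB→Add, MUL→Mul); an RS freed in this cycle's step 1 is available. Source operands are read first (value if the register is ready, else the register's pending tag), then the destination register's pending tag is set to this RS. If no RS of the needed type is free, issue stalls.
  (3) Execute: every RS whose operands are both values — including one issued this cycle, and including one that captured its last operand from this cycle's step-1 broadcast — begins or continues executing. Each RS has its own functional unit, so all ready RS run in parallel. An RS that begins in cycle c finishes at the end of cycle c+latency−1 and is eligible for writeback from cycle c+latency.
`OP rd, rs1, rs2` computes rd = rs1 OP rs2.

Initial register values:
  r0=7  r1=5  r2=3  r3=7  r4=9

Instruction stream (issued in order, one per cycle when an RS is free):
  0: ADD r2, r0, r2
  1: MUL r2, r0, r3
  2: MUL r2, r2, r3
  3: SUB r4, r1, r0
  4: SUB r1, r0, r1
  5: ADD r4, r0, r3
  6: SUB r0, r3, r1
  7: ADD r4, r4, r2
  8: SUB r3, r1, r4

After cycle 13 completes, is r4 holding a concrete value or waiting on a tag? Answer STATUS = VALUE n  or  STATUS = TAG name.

STATUS = TAG Add1

cycle 1: issue ADD r2<-Add1 // r0:7,r1:5,r2:Add1,r3:7,r4:9
cycle 2: issue MUL r2<-Mul1 // r0:7,r1:5,r2:Mul1,r3:7,r4:9
cycle 3: issue MUL r2<-Mul2 // r0:7,r1:5,r2:Mul2,r3:7,r4:9
cycle 4: CDB Add1=10; issue SUB r4<-Add1 // r0:7,r1:5,r2:Mul2,r3:7,r4:Add1
cycle 5: issue SUB r1<-Add2 // r0:7,r1:Add2,r2:Mul2,r3:7,r4:Add1
cycle 6: CDB Mul1=49; stall // r0:7,r1:Add2,r2:Mul2,r3:7,r4:Add1
cycle 7: CDB Add1=-2; issue ADD r4<-Add1 // r0:7,r1:Add2,r2:Mul2,r3:7,r4:Add1
cycle 8: CDB Add2=2; issue SUB r0<-Add2 // r0:Add2,r1:2,r2:Mul2,r3:7,r4:Add1
cycle 9: stall // r0:Add2,r1:2,r2:Mul2,r3:7,r4:Add1
cycle 10: CDB Add1=14; issue ADD r4<-Add1 // r0:Add2,r1:2,r2:Mul2,r3:7,r4:Add1
cycle 11: CDB Add2=5; issue SUB r3<-Add2 // r0:5,r1:2,r2:Mul2,r3:Add2,r4:Add1
cycle 12: CDB Mul2=343 // r0:5,r1:2,r2:343,r3:Add2,r4:Add1
cycle 13: - // r0:5,r1:2,r2:343,r3:Add2,r4:Add1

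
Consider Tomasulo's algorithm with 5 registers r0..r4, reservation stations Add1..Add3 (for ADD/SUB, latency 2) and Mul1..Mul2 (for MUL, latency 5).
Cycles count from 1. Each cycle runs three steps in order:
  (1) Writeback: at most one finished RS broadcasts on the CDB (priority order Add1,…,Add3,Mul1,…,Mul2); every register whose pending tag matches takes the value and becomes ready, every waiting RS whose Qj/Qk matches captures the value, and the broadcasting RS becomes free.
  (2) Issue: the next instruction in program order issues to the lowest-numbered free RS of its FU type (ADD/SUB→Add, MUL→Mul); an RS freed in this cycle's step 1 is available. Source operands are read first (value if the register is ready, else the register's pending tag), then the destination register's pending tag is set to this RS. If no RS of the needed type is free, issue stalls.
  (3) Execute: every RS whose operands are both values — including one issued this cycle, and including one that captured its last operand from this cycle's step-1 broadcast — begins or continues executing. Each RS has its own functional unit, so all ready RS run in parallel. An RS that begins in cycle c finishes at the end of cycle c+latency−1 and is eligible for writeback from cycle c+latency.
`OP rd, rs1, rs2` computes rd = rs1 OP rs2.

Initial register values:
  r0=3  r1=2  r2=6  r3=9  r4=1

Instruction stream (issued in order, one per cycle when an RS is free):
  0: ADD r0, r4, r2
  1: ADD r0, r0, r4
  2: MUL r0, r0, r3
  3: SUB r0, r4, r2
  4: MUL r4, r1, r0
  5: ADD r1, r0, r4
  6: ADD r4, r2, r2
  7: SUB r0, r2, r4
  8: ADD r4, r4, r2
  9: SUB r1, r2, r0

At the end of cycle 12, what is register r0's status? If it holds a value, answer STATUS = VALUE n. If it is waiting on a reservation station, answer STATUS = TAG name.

cycle 1: issue ADD r0<-Add1 // r0:Add1,r1:2,r2:6,r3:9,r4:1
cycle 2: issue ADD r0<-Add2 // r0:Add2,r1:2,r2:6,r3:9,r4:1
cycle 3: CDB Add1=7; issue MUL r0<-Mul1 // r0:Mul1,r1:2,r2:6,r3:9,r4:1
cycle 4: issue SUB r0<-Add1 // r0:Add1,r1:2,r2:6,r3:9,r4:1
cycle 5: CDB Add2=8; issue MUL r4<-Mul2 // r0:Add1,r1:2,r2:6,r3:9,r4:Mul2
cycle 6: CDB Add1=-5; issue ADD r1<-Add1 // r0:-5,r1:Add1,r2:6,r3:9,r4:Mul2
cycle 7: issue ADD r4<-Add2 // r0:-5,r1:Add1,r2:6,r3:9,r4:Add2
cycle 8: issue SUB r0<-Add3 // r0:Add3,r1:Add1,r2:6,r3:9,r4:Add2
cycle 9: CDB Add2=12; issue ADD r4<-Add2 // r0:Add3,r1:Add1,r2:6,r3:9,r4:Add2
cycle 10: CDB Mul1=72; stall // r0:Add3,r1:Add1,r2:6,r3:9,r4:Add2
cycle 11: CDB Add2=18; issue SUB r1<-Add2 // r0:Add3,r1:Add2,r2:6,r3:9,r4:18
cycle 12: CDB Add3=-6 // r0:-6,r1:Add2,r2:6,r3:9,r4:18

STATUS = VALUE -6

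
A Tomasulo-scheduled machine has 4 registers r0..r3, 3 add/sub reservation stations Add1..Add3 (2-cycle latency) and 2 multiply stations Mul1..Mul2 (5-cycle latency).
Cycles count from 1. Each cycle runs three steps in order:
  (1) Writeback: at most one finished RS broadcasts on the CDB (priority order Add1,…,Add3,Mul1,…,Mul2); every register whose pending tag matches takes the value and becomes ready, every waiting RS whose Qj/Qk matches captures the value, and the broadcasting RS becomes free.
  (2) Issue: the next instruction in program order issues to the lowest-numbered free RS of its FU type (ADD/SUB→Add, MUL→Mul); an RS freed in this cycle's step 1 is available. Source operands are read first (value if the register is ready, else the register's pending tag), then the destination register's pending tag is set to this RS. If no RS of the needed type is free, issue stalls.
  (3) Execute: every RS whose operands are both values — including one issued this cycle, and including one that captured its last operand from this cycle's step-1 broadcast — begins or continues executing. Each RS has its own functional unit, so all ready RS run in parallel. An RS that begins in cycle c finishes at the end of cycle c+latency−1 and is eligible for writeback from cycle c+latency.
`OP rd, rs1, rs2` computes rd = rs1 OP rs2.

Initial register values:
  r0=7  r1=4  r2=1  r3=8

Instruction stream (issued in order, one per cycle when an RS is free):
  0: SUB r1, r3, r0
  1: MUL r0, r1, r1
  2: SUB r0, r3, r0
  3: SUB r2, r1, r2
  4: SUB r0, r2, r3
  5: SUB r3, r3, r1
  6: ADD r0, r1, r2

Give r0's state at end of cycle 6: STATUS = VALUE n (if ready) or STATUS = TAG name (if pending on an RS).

cycle 1: issue SUB r1<-Add1 // r0:7,r1:Add1,r2:1,r3:8
cycle 2: issue MUL r0<-Mul1 // r0:Mul1,r1:Add1,r2:1,r3:8
cycle 3: CDB Add1=1; issue SUB r0<-Add1 // r0:Add1,r1:1,r2:1,r3:8
cycle 4: issue SUB r2<-Add2 // r0:Add1,r1:1,r2:Add2,r3:8
cycle 5: issue SUB r0<-Add3 // r0:Add3,r1:1,r2:Add2,r3:8
cycle 6: CDB Add2=0; issue SUB r3<-Add2 // r0:Add3,r1:1,r2:0,r3:Add2

STATUS = TAG Add3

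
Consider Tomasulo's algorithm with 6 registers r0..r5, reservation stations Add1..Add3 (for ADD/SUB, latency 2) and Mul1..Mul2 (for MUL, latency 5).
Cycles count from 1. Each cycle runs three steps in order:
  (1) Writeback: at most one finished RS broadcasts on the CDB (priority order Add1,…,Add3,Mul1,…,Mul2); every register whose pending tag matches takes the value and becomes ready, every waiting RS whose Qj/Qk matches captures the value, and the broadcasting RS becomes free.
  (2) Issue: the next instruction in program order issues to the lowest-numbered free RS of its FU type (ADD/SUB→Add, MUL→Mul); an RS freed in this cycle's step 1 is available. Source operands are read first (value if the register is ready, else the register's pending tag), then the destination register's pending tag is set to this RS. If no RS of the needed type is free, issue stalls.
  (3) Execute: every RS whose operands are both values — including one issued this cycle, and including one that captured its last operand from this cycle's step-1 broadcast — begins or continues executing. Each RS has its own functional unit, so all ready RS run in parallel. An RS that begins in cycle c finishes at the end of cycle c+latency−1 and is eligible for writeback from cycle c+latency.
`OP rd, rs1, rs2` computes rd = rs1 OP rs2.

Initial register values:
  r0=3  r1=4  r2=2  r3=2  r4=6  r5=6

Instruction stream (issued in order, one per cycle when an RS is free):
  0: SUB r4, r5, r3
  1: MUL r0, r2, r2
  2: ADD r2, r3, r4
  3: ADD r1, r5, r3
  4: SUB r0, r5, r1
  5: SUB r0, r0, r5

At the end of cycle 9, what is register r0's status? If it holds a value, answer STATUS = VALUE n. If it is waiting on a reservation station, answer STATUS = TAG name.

STATUS = TAG Add2

cycle 1: issue SUB r4<-Add1 // r0:3,r1:4,r2:2,r3:2,r4:Add1,r5:6
cycle 2: issue MUL r0<-Mul1 // r0:Mul1,r1:4,r2:2,r3:2,r4:Add1,r5:6
cycle 3: CDB Add1=4; issue ADD r2<-Add1 // r0:Mul1,r1:4,r2:Add1,r3:2,r4:4,r5:6
cycle 4: issue ADD r1<-Add2 // r0:Mul1,r1:Add2,r2:Add1,r3:2,r4:4,r5:6
cycle 5: CDB Add1=6; issue SUB r0<-Add1 // r0:Add1,r1:Add2,r2:6,r3:2,r4:4,r5:6
cycle 6: CDB Add2=8; issue SUB r0<-Add2 // r0:Add2,r1:8,r2:6,r3:2,r4:4,r5:6
cycle 7: CDB Mul1=4 // r0:Add2,r1:8,r2:6,r3:2,r4:4,r5:6
cycle 8: CDB Add1=-2 // r0:Add2,r1:8,r2:6,r3:2,r4:4,r5:6
cycle 9: - // r0:Add2,r1:8,r2:6,r3:2,r4:4,r5:6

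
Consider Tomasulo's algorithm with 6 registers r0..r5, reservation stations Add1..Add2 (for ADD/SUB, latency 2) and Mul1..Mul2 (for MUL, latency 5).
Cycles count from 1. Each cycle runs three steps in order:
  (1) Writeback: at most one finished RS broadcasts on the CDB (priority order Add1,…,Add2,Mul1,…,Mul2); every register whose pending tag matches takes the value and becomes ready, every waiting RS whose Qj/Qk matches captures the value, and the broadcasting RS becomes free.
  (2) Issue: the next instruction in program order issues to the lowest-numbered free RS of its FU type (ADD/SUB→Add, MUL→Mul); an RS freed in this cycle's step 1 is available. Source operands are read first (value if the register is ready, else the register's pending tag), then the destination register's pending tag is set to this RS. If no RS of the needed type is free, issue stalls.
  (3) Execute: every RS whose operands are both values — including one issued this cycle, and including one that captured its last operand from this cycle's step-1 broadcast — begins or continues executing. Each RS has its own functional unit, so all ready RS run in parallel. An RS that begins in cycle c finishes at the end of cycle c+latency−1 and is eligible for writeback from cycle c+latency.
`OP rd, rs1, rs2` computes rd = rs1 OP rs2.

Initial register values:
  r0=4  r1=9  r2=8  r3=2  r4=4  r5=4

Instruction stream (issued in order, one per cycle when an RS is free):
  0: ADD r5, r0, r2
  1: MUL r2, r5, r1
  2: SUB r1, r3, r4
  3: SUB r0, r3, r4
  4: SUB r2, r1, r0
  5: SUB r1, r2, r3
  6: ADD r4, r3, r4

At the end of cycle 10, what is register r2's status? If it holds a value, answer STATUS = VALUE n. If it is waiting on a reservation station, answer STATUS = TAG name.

c1: issue ADD r5<-Add1 | r0:4,r1:9,r2:8,r3:2,r4:4,r5:Add1
c2: issue MUL r2<-Mul1 | r0:4,r1:9,r2:Mul1,r3:2,r4:4,r5:Add1
c3: CDB Add1=12; issue SUB r1<-Add1 | r0:4,r1:Add1,r2:Mul1,r3:2,r4:4,r5:12
c4: issue SUB r0<-Add2 | r0:Add2,r1:Add1,r2:Mul1,r3:2,r4:4,r5:12
c5: CDB Add1=-2; issue SUB r2<-Add1 | r0:Add2,r1:-2,r2:Add1,r3:2,r4:4,r5:12
c6: CDB Add2=-2; issue SUB r1<-Add2 | r0:-2,r1:Add2,r2:Add1,r3:2,r4:4,r5:12
c7: stall | r0:-2,r1:Add2,r2:Add1,r3:2,r4:4,r5:12
c8: CDB Add1=0; issue ADD r4<-Add1 | r0:-2,r1:Add2,r2:0,r3:2,r4:Add1,r5:12
c9: CDB Mul1=108 | r0:-2,r1:Add2,r2:0,r3:2,r4:Add1,r5:12
c10: CDB Add1=6 | r0:-2,r1:Add2,r2:0,r3:2,r4:6,r5:12

STATUS = VALUE 0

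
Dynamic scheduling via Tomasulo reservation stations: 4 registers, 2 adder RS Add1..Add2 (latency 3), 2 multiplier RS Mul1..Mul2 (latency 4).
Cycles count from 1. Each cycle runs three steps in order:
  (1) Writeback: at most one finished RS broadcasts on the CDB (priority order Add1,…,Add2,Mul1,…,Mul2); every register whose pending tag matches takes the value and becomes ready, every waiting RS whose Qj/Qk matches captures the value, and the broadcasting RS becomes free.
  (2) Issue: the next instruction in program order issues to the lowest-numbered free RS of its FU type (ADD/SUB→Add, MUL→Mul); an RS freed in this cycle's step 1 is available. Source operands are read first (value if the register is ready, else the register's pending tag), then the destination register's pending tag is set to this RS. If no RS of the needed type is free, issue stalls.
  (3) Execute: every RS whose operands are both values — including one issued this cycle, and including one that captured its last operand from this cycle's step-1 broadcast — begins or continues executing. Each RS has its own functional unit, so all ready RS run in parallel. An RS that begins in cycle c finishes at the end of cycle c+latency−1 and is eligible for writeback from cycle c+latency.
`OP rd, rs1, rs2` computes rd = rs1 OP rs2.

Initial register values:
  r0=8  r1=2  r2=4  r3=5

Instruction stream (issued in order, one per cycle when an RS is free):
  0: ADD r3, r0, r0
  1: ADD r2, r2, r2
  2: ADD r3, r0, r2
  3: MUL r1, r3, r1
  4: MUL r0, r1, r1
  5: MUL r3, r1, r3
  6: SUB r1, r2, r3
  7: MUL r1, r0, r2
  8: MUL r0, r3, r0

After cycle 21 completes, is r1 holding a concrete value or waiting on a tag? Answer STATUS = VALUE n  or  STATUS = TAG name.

STATUS = VALUE 8192

c1: issue ADD r3<-Add1 | r0:8,r1:2,r2:4,r3:Add1
c2: issue ADD r2<-Add2 | r0:8,r1:2,r2:Add2,r3:Add1
c3: stall | r0:8,r1:2,r2:Add2,r3:Add1
c4: CDB Add1=16; issue ADD r3<-Add1 | r0:8,r1:2,r2:Add2,r3:Add1
c5: CDB Add2=8; issue MUL r1<-Mul1 | r0:8,r1:Mul1,r2:8,r3:Add1
c6: issue MUL r0<-Mul2 | r0:Mul2,r1:Mul1,r2:8,r3:Add1
c7: stall | r0:Mul2,r1:Mul1,r2:8,r3:Add1
c8: CDB Add1=16; stall | r0:Mul2,r1:Mul1,r2:8,r3:16
c9: stall | r0:Mul2,r1:Mul1,r2:8,r3:16
c10: stall | r0:Mul2,r1:Mul1,r2:8,r3:16
c11: stall | r0:Mul2,r1:Mul1,r2:8,r3:16
c12: CDB Mul1=32; issue MUL r3<-Mul1 | r0:Mul2,r1:32,r2:8,r3:Mul1
c13: issue SUB r1<-Add1 | r0:Mul2,r1:Add1,r2:8,r3:Mul1
c14: stall | r0:Mul2,r1:Add1,r2:8,r3:Mul1
c15: stall | r0:Mul2,r1:Add1,r2:8,r3:Mul1
c16: CDB Mul1=512; issue MUL r1<-Mul1 | r0:Mul2,r1:Mul1,r2:8,r3:512
c17: CDB Mul2=1024; issue MUL r0<-Mul2 | r0:Mul2,r1:Mul1,r2:8,r3:512
c18: - | r0:Mul2,r1:Mul1,r2:8,r3:512
c19: CDB Add1=-504 | r0:Mul2,r1:Mul1,r2:8,r3:512
c20: - | r0:Mul2,r1:Mul1,r2:8,r3:512
c21: CDB Mul1=8192 | r0:Mul2,r1:8192,r2:8,r3:512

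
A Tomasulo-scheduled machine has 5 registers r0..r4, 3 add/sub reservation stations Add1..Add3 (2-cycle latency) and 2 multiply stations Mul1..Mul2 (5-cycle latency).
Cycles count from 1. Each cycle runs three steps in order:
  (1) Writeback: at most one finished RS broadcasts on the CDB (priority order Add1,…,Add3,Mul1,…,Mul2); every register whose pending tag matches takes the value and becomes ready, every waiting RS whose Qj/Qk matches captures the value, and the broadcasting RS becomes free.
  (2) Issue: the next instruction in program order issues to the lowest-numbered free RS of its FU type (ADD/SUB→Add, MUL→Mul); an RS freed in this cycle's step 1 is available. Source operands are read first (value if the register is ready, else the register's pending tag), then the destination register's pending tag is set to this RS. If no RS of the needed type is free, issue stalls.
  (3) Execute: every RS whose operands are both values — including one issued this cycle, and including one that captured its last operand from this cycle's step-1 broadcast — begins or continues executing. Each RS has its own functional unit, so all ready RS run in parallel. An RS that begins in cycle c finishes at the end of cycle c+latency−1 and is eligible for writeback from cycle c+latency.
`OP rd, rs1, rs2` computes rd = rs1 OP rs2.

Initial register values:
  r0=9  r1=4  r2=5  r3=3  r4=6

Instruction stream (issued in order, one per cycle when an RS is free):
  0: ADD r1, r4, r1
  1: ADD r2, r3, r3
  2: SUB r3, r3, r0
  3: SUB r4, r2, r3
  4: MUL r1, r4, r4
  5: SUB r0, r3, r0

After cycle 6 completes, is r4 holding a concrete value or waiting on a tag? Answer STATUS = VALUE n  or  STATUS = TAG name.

STATUS = TAG Add2

  c1: issue ADD r1<-Add1  regs: r0:9,r1:Add1,r2:5,r3:3,r4:6
  c2: issue ADD r2<-Add2  regs: r0:9,r1:Add1,r2:Add2,r3:3,r4:6
  c3: CDB Add1=10; issue SUB r3<-Add1  regs: r0:9,r1:10,r2:Add2,r3:Add1,r4:6
  c4: CDB Add2=6; issue SUB r4<-Add2  regs: r0:9,r1:10,r2:6,r3:Add1,r4:Add2
  c5: CDB Add1=-6; issue MUL r1<-Mul1  regs: r0:9,r1:Mul1,r2:6,r3:-6,r4:Add2
  c6: issue SUB r0<-Add1  regs: r0:Add1,r1:Mul1,r2:6,r3:-6,r4:Add2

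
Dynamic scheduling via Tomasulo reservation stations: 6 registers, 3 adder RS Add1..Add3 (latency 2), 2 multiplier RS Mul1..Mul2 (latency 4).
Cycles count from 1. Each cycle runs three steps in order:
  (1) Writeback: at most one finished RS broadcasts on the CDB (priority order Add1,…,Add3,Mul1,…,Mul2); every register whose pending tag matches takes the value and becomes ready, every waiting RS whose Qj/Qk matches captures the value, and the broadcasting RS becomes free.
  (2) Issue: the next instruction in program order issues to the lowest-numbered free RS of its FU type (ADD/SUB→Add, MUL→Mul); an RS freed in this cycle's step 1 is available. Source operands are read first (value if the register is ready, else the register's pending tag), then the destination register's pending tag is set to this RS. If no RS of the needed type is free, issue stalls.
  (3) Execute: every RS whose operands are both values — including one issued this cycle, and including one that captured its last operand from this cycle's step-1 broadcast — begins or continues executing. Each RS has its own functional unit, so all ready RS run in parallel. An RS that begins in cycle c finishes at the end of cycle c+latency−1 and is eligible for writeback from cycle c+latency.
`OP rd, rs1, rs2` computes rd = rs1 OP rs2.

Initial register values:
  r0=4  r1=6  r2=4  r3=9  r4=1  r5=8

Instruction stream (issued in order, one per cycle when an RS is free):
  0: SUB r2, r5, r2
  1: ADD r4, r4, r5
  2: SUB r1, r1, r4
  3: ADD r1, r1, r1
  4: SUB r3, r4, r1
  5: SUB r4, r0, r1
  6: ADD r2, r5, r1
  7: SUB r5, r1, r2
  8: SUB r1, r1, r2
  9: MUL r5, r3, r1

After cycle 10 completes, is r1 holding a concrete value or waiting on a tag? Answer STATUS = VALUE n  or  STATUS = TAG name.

c1: issue SUB r2<-Add1 | r0:4,r1:6,r2:Add1,r3:9,r4:1,r5:8
c2: issue ADD r4<-Add2 | r0:4,r1:6,r2:Add1,r3:9,r4:Add2,r5:8
c3: CDB Add1=4; issue SUB r1<-Add1 | r0:4,r1:Add1,r2:4,r3:9,r4:Add2,r5:8
c4: CDB Add2=9; issue ADD r1<-Add2 | r0:4,r1:Add2,r2:4,r3:9,r4:9,r5:8
c5: issue SUB r3<-Add3 | r0:4,r1:Add2,r2:4,r3:Add3,r4:9,r5:8
c6: CDB Add1=-3; issue SUB r4<-Add1 | r0:4,r1:Add2,r2:4,r3:Add3,r4:Add1,r5:8
c7: stall | r0:4,r1:Add2,r2:4,r3:Add3,r4:Add1,r5:8
c8: CDB Add2=-6; issue ADD r2<-Add2 | r0:4,r1:-6,r2:Add2,r3:Add3,r4:Add1,r5:8
c9: stall | r0:4,r1:-6,r2:Add2,r3:Add3,r4:Add1,r5:8
c10: CDB Add1=10; issue SUB r5<-Add1 | r0:4,r1:-6,r2:Add2,r3:Add3,r4:10,r5:Add1

STATUS = VALUE -6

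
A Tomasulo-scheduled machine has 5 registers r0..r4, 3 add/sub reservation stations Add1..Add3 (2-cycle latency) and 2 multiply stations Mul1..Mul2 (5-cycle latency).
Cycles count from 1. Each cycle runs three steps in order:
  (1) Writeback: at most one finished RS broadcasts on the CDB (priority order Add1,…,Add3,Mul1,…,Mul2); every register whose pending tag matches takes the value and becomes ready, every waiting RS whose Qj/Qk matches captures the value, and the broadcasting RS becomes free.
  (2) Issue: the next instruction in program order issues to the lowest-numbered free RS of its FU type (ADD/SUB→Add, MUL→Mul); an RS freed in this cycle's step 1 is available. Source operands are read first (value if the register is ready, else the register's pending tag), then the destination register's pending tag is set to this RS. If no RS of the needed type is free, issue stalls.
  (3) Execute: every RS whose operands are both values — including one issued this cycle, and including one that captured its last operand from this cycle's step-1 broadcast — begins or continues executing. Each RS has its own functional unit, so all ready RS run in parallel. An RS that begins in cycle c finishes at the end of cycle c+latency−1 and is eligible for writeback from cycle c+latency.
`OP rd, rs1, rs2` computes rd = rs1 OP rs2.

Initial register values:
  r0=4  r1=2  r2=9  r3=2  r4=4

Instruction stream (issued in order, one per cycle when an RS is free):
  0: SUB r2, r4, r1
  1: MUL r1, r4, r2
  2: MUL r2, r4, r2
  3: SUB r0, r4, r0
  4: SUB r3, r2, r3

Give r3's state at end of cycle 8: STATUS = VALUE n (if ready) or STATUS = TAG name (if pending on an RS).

cycle 1: issue SUB r2<-Add1 // r0:4,r1:2,r2:Add1,r3:2,r4:4
cycle 2: issue MUL r1<-Mul1 // r0:4,r1:Mul1,r2:Add1,r3:2,r4:4
cycle 3: CDB Add1=2; issue MUL r2<-Mul2 // r0:4,r1:Mul1,r2:Mul2,r3:2,r4:4
cycle 4: issue SUB r0<-Add1 // r0:Add1,r1:Mul1,r2:Mul2,r3:2,r4:4
cycle 5: issue SUB r3<-Add2 // r0:Add1,r1:Mul1,r2:Mul2,r3:Add2,r4:4
cycle 6: CDB Add1=0 // r0:0,r1:Mul1,r2:Mul2,r3:Add2,r4:4
cycle 7: - // r0:0,r1:Mul1,r2:Mul2,r3:Add2,r4:4
cycle 8: CDB Mul1=8 // r0:0,r1:8,r2:Mul2,r3:Add2,r4:4

STATUS = TAG Add2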